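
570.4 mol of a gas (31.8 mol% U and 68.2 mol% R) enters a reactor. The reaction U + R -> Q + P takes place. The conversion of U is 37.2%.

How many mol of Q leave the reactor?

U reacted = 0.372 × 181.4 = 67.48 mol; ν_U = −1, so ξ = 67.48/1 = 67.48 mol.
Outlet amounts (n = n₀ + ν ξ):
  U: 181.4 − 1(67.48) = 113.9
  R: 389 − 1(67.48) = 321.5
  Q: 0 + 1(67.48) = 67.48
  P: 0 + 1(67.48) = 67.48

67.5 mol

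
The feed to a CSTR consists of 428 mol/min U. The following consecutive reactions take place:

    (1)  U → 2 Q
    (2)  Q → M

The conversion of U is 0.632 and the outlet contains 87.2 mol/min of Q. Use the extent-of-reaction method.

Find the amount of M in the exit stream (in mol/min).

454 mol/min

Conversion of U: U consumed = 1ξ₁ = 0.632 × 428 → ξ₁ = 270.5 mol/min.
Q balance: n_Q = 0 + 2ξ₁ − 1ξ₂ = 87.2 → ξ₂ = (2·270.5 − 87.2)/1 = 453.8 mol/min.
Outlet amounts (n = n₀ + Σ ν·ξ):
  U: 428 − 1(270.5) = 157.5
  Q: 0 + 2(270.5) − 1(453.8) = 87.2
  M: 0 + 1(453.8) = 453.8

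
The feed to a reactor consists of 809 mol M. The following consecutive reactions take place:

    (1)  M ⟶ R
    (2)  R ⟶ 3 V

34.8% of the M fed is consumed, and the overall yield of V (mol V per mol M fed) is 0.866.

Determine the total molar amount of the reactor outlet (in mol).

1280 mol

Conversion of M: M consumed = 1ξ₁ = 0.348 × 809 → ξ₁ = 281.5 mol.
Yield of V: 3ξ₂ / 809 = 0.866 → ξ₂ = 233.5 mol.
Outlet amounts (n = n₀ + Σ ν·ξ):
  M: 809 − 1(281.5) = 527.5
  R: 0 + 1(281.5) − 1(233.5) = 48
  V: 0 + 3(233.5) = 700.6
Total out = 527.5 + 48 + 700.6 = 1276 mol.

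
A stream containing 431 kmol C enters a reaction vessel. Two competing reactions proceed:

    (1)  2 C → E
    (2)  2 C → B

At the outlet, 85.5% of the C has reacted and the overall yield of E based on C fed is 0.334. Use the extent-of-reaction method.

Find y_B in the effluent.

Yield of E: 1ξ₁ / 431 = 0.334 → ξ₁ = 144 kmol.
Conversion of C: 2ξ₁ + 2ξ₂ = 0.855 × 431 = 368.5 → ξ₂ = 40.3 kmol.
Outlet amounts (n = n₀ + Σ ν·ξ):
  C: 431 − 2(144) − 2(40.3) = 62.5
  E: 0 + 1(144) = 144
  B: 0 + 1(40.3) = 40.3
Total out = 246.7 kmol; y_B = 40.3 / 246.7 = 0.1633.

0.163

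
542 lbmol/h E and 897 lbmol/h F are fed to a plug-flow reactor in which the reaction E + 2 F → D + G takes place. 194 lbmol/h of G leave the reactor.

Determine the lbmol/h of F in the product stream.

509 lbmol/h

For G: n = n₀ + 1ξ → 194 = 0 + 1ξ, giving ξ = 194 lbmol/h.
Outlet amounts (n = n₀ + ν ξ):
  E: 542 − 1(194) = 348
  F: 897 − 2(194) = 509
  D: 0 + 1(194) = 194
  G: 0 + 1(194) = 194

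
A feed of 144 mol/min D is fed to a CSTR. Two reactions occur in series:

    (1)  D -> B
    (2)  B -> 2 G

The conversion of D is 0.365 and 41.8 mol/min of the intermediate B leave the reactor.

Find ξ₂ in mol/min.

ξ₂ = 10.8 mol/min

Conversion of D: D consumed = 1ξ₁ = 0.365 × 144 → ξ₁ = 52.56 mol/min.
B balance: n_B = 0 + 1ξ₁ − 1ξ₂ = 41.8 → ξ₂ = (1·52.56 − 41.8)/1 = 10.76 mol/min.
Outlet amounts (n = n₀ + Σ ν·ξ):
  D: 144 − 1(52.56) = 91.44
  B: 0 + 1(52.56) − 1(10.76) = 41.8
  G: 0 + 2(10.76) = 21.52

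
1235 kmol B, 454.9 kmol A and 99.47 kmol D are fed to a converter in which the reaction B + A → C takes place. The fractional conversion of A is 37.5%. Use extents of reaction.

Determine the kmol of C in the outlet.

171 kmol

A reacted = 0.375 × 454.9 = 170.6 kmol; ν_A = −1, so ξ = 170.6/1 = 170.6 kmol.
Outlet amounts (n = n₀ + ν ξ):
  B: 1235 − 1(170.6) = 1064
  A: 454.9 − 1(170.6) = 284.3
  C: 0 + 1(170.6) = 170.6
  D: 99.47 (inert)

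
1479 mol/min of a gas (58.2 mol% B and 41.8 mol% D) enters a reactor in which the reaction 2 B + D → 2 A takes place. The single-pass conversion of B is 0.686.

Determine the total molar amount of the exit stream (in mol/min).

B reacted = 0.686 × 860.8 = 590.5 mol/min; ν_B = −2, so ξ = 590.5/2 = 295.2 mol/min.
Outlet amounts (n = n₀ + ν ξ):
  B: 860.8 − 2(295.2) = 270.3
  D: 618.2 − 1(295.2) = 323
  A: 0 + 2(295.2) = 590.5
Total out = 270.3 + 323 + 590.5 = 1184 mol/min.

1180 mol/min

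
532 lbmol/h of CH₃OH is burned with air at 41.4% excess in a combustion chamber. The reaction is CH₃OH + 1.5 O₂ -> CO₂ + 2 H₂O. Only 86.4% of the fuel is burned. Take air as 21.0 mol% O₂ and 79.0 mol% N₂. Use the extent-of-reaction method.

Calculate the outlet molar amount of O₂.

Stoichiometric O₂ = 1.5 × 532 = 798 lbmol/h; O₂ fed = 798 × 1.414 = 1128 lbmol/h.
N₂ fed = 1128 × 79/21 = 4245 lbmol/h.
Fuel reacted = 0.864 × 532 → ξ = 459.6 lbmol/h.
Outlet (n = n₀ + ν ξ):
  CH₃OH: 532 − 1(459.6) = 72.35
  O₂: 1128 − 1.5(459.6) = 438.9
  N₂: 4245 (inert)
  CO₂: 0 + 1(459.6) = 459.6
  H₂O: 0 + 2(459.6) = 919.3

439 lbmol/h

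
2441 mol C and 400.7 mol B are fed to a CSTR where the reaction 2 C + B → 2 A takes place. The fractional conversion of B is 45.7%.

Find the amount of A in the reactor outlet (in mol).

B reacted = 0.457 × 400.7 = 183.1 mol; ν_B = −1, so ξ = 183.1/1 = 183.1 mol.
Outlet amounts (n = n₀ + ν ξ):
  C: 2441 − 2(183.1) = 2075
  B: 400.7 − 1(183.1) = 217.6
  A: 0 + 2(183.1) = 366.2

366 mol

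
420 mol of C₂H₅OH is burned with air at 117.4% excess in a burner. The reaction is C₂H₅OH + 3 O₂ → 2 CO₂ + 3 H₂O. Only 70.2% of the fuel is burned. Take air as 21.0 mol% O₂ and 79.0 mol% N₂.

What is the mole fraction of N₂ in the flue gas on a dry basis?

Stoichiometric O₂ = 3 × 420 = 1260 mol; O₂ fed = 1260 × 2.174 = 2739 mol.
N₂ fed = 2739 × 79/21 = 10300 mol.
Fuel reacted = 0.702 × 420 → ξ = 294.8 mol.
Outlet (n = n₀ + ν ξ):
  C₂H₅OH: 420 − 1(294.8) = 125.2
  O₂: 2739 − 3(294.8) = 1855
  N₂: 10300 (inert)
  CO₂: 0 + 2(294.8) = 589.7
  H₂O: 0 + 3(294.8) = 884.5
Dry total = 12870 mol; y_N₂ (dry) = 10300 / 12870 = 0.8004.

0.8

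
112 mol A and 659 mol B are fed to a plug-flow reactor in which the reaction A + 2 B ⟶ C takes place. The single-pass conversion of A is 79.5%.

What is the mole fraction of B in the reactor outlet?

A reacted = 0.795 × 112 = 89.04 mol; ν_A = −1, so ξ = 89.04/1 = 89.04 mol.
Outlet amounts (n = n₀ + ν ξ):
  A: 112 − 1(89.04) = 22.96
  B: 659 − 2(89.04) = 480.9
  C: 0 + 1(89.04) = 89.04
Total out = 592.9 mol; y_B = 480.9 / 592.9 = 0.8111.

0.811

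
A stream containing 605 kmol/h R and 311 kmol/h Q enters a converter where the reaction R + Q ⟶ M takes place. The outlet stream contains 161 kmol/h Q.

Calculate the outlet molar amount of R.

For Q: n = n₀ − 1ξ → 161 = 311 − 1ξ, giving ξ = 150 kmol/h.
Outlet amounts (n = n₀ + ν ξ):
  R: 605 − 1(150) = 455
  Q: 311 − 1(150) = 161
  M: 0 + 1(150) = 150

455 kmol/h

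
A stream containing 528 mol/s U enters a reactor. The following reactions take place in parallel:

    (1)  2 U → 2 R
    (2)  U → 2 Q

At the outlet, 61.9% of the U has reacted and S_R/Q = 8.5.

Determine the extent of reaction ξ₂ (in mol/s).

Conversion of U: U consumed = 0.619 × 528 = 326.8 mol/s = 2ξ₁ + 1ξ₂.
Selectivity: 2ξ₁ / (2ξ₂) = 8.5 → ξ₁ = 8.5 ξ₂.
Substitute: (2·8.5 + 1) ξ₂ = 326.8 → ξ₂ = 18.16 mol/s, ξ₁ = 154.3 mol/s.
Outlet amounts (n = n₀ + Σ ν·ξ):
  U: 528 − 2(154.3) − 1(18.16) = 201.2
  R: 0 + 2(154.3) = 308.7
  Q: 0 + 2(18.16) = 36.31

ξ₂ = 18.2 mol/s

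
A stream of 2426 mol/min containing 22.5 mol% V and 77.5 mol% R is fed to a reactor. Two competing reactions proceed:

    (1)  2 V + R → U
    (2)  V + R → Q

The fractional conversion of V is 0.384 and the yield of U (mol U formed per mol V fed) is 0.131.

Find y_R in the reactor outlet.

Yield of U: 1ξ₁ / 545.9 = 0.131 → ξ₁ = 71.51 mol/min.
Conversion of V: 2ξ₁ + 1ξ₂ = 0.384 × 545.9 = 209.6 → ξ₂ = 66.59 mol/min.
Outlet amounts (n = n₀ + Σ ν·ξ):
  V: 545.9 − 2(71.51) − 1(66.59) = 336.2
  R: 1880 − 1(71.51) − 1(66.59) = 1742
  U: 0 + 1(71.51) = 71.51
  Q: 0 + 1(66.59) = 66.59
Total out = 2216 mol/min; y_R = 1742 / 2216 = 0.786.

0.786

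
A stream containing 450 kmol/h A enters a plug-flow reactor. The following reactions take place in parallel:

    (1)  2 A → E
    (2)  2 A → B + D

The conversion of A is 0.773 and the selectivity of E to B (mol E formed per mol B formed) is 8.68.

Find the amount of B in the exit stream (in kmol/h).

Conversion of A: A consumed = 0.773 × 450 = 347.9 kmol/h = 2ξ₁ + 2ξ₂.
Selectivity: 1ξ₁ / (1ξ₂) = 8.68 → ξ₁ = 8.68 ξ₂.
Substitute: (2·8.68 + 2) ξ₂ = 347.9 → ξ₂ = 17.97 kmol/h, ξ₁ = 156 kmol/h.
Outlet amounts (n = n₀ + Σ ν·ξ):
  A: 450 − 2(156) − 2(17.97) = 102.1
  E: 0 + 1(156) = 156
  B: 0 + 1(17.97) = 17.97
  D: 0 + 1(17.97) = 17.97

18 kmol/h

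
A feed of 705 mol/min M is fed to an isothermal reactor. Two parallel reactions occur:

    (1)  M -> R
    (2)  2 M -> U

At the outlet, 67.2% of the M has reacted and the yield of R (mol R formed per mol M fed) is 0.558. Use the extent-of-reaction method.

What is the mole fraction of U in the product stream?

0.0604

Yield of R: 1ξ₁ / 705 = 0.558 → ξ₁ = 393.4 mol/min.
Conversion of M: 1ξ₁ + 2ξ₂ = 0.672 × 705 = 473.8 → ξ₂ = 40.19 mol/min.
Outlet amounts (n = n₀ + Σ ν·ξ):
  M: 705 − 1(393.4) − 2(40.19) = 231.2
  R: 0 + 1(393.4) = 393.4
  U: 0 + 1(40.19) = 40.19
Total out = 664.8 mol/min; y_U = 40.19 / 664.8 = 0.06045.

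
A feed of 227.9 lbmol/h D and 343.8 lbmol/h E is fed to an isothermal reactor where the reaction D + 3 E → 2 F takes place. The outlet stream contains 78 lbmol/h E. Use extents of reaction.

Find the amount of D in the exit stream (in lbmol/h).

139 lbmol/h

For E: n = n₀ − 3ξ → 78 = 343.8 − 3ξ, giving ξ = 88.6 lbmol/h.
Outlet amounts (n = n₀ + ν ξ):
  D: 227.9 − 1(88.6) = 139.3
  E: 343.8 − 3(88.6) = 78
  F: 0 + 2(88.6) = 177.2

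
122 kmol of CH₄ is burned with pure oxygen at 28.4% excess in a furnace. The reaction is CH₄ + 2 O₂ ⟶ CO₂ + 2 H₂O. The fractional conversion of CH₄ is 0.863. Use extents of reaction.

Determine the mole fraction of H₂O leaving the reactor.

0.484

Stoichiometric O₂ = 2 × 122 = 244 kmol; O₂ fed = 244 × 1.284 = 313.3 kmol.
Fuel reacted = 0.863 × 122 → ξ = 105.3 kmol.
Outlet (n = n₀ + ν ξ):
  CH₄: 122 − 1(105.3) = 16.71
  O₂: 313.3 − 2(105.3) = 102.7
  CO₂: 0 + 1(105.3) = 105.3
  H₂O: 0 + 2(105.3) = 210.6
Total out = 435.3 kmol; y_H₂O = 210.6 / 435.3 = 0.4837.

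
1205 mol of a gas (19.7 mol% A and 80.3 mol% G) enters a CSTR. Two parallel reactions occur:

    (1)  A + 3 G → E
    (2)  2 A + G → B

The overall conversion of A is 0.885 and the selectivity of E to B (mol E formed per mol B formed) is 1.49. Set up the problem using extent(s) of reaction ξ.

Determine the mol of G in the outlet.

638 mol

Conversion of A: A consumed = 0.885 × 237.4 = 210.1 mol = 1ξ₁ + 2ξ₂.
Selectivity: 1ξ₁ / (1ξ₂) = 1.49 → ξ₁ = 1.49 ξ₂.
Substitute: (1·1.49 + 2) ξ₂ = 210.1 → ξ₂ = 60.2 mol, ξ₁ = 89.69 mol.
Outlet amounts (n = n₀ + Σ ν·ξ):
  A: 237.4 − 1(89.69) − 2(60.2) = 27.3
  G: 967.6 − 3(89.69) − 1(60.2) = 638.3
  E: 0 + 1(89.69) = 89.69
  B: 0 + 1(60.2) = 60.2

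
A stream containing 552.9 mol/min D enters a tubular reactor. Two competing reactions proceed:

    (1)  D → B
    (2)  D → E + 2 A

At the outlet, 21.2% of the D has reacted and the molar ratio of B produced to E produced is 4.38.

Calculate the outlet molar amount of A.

Conversion of D: D consumed = 0.212 × 552.9 = 117.2 mol/min = 1ξ₁ + 1ξ₂.
Selectivity: 1ξ₁ / (1ξ₂) = 4.38 → ξ₁ = 4.38 ξ₂.
Substitute: (1·4.38 + 1) ξ₂ = 117.2 → ξ₂ = 21.79 mol/min, ξ₁ = 95.43 mol/min.
Outlet amounts (n = n₀ + Σ ν·ξ):
  D: 552.9 − 1(95.43) − 1(21.79) = 435.7
  B: 0 + 1(95.43) = 95.43
  E: 0 + 1(21.79) = 21.79
  A: 0 + 2(21.79) = 43.57

43.6 mol/min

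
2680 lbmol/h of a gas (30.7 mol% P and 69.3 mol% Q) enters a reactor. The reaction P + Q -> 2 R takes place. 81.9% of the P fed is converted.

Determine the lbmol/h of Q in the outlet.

P reacted = 0.819 × 822.8 = 673.8 lbmol/h; ν_P = −1, so ξ = 673.8/1 = 673.8 lbmol/h.
Outlet amounts (n = n₀ + ν ξ):
  P: 822.8 − 1(673.8) = 148.9
  Q: 1857 − 1(673.8) = 1183
  R: 0 + 2(673.8) = 1348

1180 lbmol/h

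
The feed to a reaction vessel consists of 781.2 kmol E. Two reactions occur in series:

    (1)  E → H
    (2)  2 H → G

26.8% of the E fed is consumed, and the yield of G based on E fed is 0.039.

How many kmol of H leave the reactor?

148 kmol

Conversion of E: E consumed = 1ξ₁ = 0.268 × 781.2 → ξ₁ = 209.4 kmol.
Yield of G: 1ξ₂ / 781.2 = 0.039 → ξ₂ = 30.47 kmol.
Outlet amounts (n = n₀ + Σ ν·ξ):
  E: 781.2 − 1(209.4) = 571.8
  H: 0 + 1(209.4) − 2(30.47) = 148.4
  G: 0 + 1(30.47) = 30.47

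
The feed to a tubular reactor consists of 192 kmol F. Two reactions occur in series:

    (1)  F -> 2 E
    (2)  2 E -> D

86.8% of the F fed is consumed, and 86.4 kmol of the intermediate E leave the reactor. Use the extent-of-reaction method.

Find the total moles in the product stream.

235 kmol

Conversion of F: F consumed = 1ξ₁ = 0.868 × 192 → ξ₁ = 166.7 kmol.
E balance: n_E = 0 + 2ξ₁ − 2ξ₂ = 86.4 → ξ₂ = (2·166.7 − 86.4)/2 = 123.5 kmol.
Outlet amounts (n = n₀ + Σ ν·ξ):
  F: 192 − 1(166.7) = 25.34
  E: 0 + 2(166.7) − 2(123.5) = 86.4
  D: 0 + 1(123.5) = 123.5
Total out = 25.34 + 86.4 + 123.5 = 235.2 kmol.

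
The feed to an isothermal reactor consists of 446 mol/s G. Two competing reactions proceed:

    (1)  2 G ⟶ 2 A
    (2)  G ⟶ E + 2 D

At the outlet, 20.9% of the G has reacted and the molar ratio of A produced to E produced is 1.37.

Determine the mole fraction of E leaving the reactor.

0.075

Conversion of G: G consumed = 0.209 × 446 = 93.21 mol/s = 2ξ₁ + 1ξ₂.
Selectivity: 2ξ₁ / (1ξ₂) = 1.37 → ξ₁ = 0.685 ξ₂.
Substitute: (2·0.685 + 1) ξ₂ = 93.21 → ξ₂ = 39.33 mol/s, ξ₁ = 26.94 mol/s.
Outlet amounts (n = n₀ + Σ ν·ξ):
  G: 446 − 2(26.94) − 1(39.33) = 352.8
  A: 0 + 2(26.94) = 53.88
  E: 0 + 1(39.33) = 39.33
  D: 0 + 2(39.33) = 78.66
Total out = 524.7 mol/s; y_E = 39.33 / 524.7 = 0.07496.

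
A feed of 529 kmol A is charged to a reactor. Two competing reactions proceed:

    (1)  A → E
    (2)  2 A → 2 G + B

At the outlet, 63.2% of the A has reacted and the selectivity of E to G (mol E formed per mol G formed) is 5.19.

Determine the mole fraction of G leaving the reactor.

0.0971

Conversion of A: A consumed = 0.632 × 529 = 334.3 kmol = 1ξ₁ + 2ξ₂.
Selectivity: 1ξ₁ / (2ξ₂) = 5.19 → ξ₁ = 10.38 ξ₂.
Substitute: (1·10.38 + 2) ξ₂ = 334.3 → ξ₂ = 27.01 kmol, ξ₁ = 280.3 kmol.
Outlet amounts (n = n₀ + Σ ν·ξ):
  A: 529 − 1(280.3) − 2(27.01) = 194.7
  E: 0 + 1(280.3) = 280.3
  G: 0 + 2(27.01) = 54.01
  B: 0 + 1(27.01) = 27.01
Total out = 556 kmol; y_G = 54.01 / 556 = 0.09714.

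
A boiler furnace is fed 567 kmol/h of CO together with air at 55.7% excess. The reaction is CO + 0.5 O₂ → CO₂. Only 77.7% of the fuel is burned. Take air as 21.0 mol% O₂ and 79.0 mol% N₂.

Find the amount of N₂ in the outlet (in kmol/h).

1660 kmol/h

Stoichiometric O₂ = 0.5 × 567 = 283.5 kmol/h; O₂ fed = 283.5 × 1.557 = 441.4 kmol/h.
N₂ fed = 441.4 × 79/21 = 1661 kmol/h.
Fuel reacted = 0.777 × 567 → ξ = 440.6 kmol/h.
Outlet (n = n₀ + ν ξ):
  CO: 567 − 1(440.6) = 126.4
  O₂: 441.4 − 0.5(440.6) = 221.1
  N₂: 1661 (inert)
  CO₂: 0 + 1(440.6) = 440.6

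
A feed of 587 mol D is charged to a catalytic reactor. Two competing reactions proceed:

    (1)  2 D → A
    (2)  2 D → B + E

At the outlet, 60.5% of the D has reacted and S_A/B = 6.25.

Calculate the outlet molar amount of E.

Conversion of D: D consumed = 0.605 × 587 = 355.1 mol = 2ξ₁ + 2ξ₂.
Selectivity: 1ξ₁ / (1ξ₂) = 6.25 → ξ₁ = 6.25 ξ₂.
Substitute: (2·6.25 + 2) ξ₂ = 355.1 → ξ₂ = 24.49 mol, ξ₁ = 153.1 mol.
Outlet amounts (n = n₀ + Σ ν·ξ):
  D: 587 − 2(153.1) − 2(24.49) = 231.9
  A: 0 + 1(153.1) = 153.1
  B: 0 + 1(24.49) = 24.49
  E: 0 + 1(24.49) = 24.49

24.5 mol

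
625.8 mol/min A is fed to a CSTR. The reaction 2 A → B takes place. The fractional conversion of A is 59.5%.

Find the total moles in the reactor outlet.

A reacted = 0.595 × 625.8 = 372.4 mol/min; ν_A = −2, so ξ = 372.4/2 = 186.2 mol/min.
Outlet amounts (n = n₀ + ν ξ):
  A: 625.8 − 2(186.2) = 253.4
  B: 0 + 1(186.2) = 186.2
Total out = 253.4 + 186.2 = 439.6 mol/min.

440 mol/min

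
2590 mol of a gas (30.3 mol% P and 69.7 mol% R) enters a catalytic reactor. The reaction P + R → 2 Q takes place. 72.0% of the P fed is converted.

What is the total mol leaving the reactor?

P reacted = 0.72 × 784.8 = 565 mol; ν_P = −1, so ξ = 565/1 = 565 mol.
Outlet amounts (n = n₀ + ν ξ):
  P: 784.8 − 1(565) = 219.7
  R: 1805 − 1(565) = 1240
  Q: 0 + 2(565) = 1130
Total out = 219.7 + 1240 + 1130 = 2590 mol.

2590 mol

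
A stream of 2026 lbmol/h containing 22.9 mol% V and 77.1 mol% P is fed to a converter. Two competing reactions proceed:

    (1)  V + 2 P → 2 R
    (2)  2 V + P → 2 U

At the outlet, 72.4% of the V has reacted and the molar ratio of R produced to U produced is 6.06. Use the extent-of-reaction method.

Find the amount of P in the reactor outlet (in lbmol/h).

Conversion of V: V consumed = 0.724 × 464 = 335.9 lbmol/h = 1ξ₁ + 2ξ₂.
Selectivity: 2ξ₁ / (2ξ₂) = 6.06 → ξ₁ = 6.06 ξ₂.
Substitute: (1·6.06 + 2) ξ₂ = 335.9 → ξ₂ = 41.68 lbmol/h, ξ₁ = 252.6 lbmol/h.
Outlet amounts (n = n₀ + Σ ν·ξ):
  V: 464 − 1(252.6) − 2(41.68) = 128.1
  P: 1562 − 2(252.6) − 1(41.68) = 1015
  R: 0 + 2(252.6) = 505.1
  U: 0 + 2(41.68) = 83.35

1020 lbmol/h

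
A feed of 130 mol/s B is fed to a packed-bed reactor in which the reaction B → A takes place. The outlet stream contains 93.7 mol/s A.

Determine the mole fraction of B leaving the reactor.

0.279

For A: n = n₀ + 1ξ → 93.7 = 0 + 1ξ, giving ξ = 93.7 mol/s.
Outlet amounts (n = n₀ + ν ξ):
  B: 130 − 1(93.7) = 36.3
  A: 0 + 1(93.7) = 93.7
Total out = 130 mol/s; y_B = 36.3 / 130 = 0.2792.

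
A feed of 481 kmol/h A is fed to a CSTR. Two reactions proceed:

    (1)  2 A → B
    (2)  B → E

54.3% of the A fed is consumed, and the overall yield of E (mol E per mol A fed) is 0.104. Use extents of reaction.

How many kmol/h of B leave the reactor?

Conversion of A: A consumed = 2ξ₁ = 0.543 × 481 → ξ₁ = 130.6 kmol/h.
Yield of E: 1ξ₂ / 481 = 0.104 → ξ₂ = 50.02 kmol/h.
Outlet amounts (n = n₀ + Σ ν·ξ):
  A: 481 − 2(130.6) = 219.8
  B: 0 + 1(130.6) − 1(50.02) = 80.57
  E: 0 + 1(50.02) = 50.02

80.6 kmol/h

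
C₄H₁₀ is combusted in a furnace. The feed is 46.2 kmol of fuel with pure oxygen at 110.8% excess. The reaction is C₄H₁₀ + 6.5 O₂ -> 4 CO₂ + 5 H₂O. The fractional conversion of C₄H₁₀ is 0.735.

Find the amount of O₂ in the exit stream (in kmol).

412 kmol

Stoichiometric O₂ = 6.5 × 46.2 = 300.3 kmol; O₂ fed = 300.3 × 2.108 = 633 kmol.
Fuel reacted = 0.735 × 46.2 → ξ = 33.96 kmol.
Outlet (n = n₀ + ν ξ):
  C₄H₁₀: 46.2 − 1(33.96) = 12.24
  O₂: 633 − 6.5(33.96) = 412.3
  CO₂: 0 + 4(33.96) = 135.8
  H₂O: 0 + 5(33.96) = 169.8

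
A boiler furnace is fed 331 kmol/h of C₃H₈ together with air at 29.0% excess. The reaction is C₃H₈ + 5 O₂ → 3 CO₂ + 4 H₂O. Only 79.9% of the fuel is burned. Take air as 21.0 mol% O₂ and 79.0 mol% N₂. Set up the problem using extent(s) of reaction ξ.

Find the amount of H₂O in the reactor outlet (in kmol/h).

Stoichiometric O₂ = 5 × 331 = 1655 kmol/h; O₂ fed = 1655 × 1.290 = 2135 kmol/h.
N₂ fed = 2135 × 79/21 = 8031 kmol/h.
Fuel reacted = 0.799 × 331 → ξ = 264.5 kmol/h.
Outlet (n = n₀ + ν ξ):
  C₃H₈: 331 − 1(264.5) = 66.53
  O₂: 2135 − 5(264.5) = 812.6
  N₂: 8031 (inert)
  CO₂: 0 + 3(264.5) = 793.4
  H₂O: 0 + 4(264.5) = 1058

1060 kmol/h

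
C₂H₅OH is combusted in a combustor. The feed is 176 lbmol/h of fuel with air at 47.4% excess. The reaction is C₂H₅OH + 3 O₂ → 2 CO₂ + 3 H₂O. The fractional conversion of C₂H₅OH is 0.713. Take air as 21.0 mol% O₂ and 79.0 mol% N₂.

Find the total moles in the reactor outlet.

4010 lbmol/h

Stoichiometric O₂ = 3 × 176 = 528 lbmol/h; O₂ fed = 528 × 1.474 = 778.3 lbmol/h.
N₂ fed = 778.3 × 79/21 = 2928 lbmol/h.
Fuel reacted = 0.713 × 176 → ξ = 125.5 lbmol/h.
Outlet (n = n₀ + ν ξ):
  C₂H₅OH: 176 − 1(125.5) = 50.51
  O₂: 778.3 − 3(125.5) = 401.8
  N₂: 2928 (inert)
  CO₂: 0 + 2(125.5) = 251
  H₂O: 0 + 3(125.5) = 376.5
Total out = 50.51 + 401.8 + 2928 + 251 + 376.5 = 4008 lbmol/h.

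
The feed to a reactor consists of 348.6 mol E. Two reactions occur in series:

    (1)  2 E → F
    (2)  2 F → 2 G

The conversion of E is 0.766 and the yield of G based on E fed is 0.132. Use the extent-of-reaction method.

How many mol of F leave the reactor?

87.5 mol

Conversion of E: E consumed = 2ξ₁ = 0.766 × 348.6 → ξ₁ = 133.5 mol.
Yield of G: 2ξ₂ / 348.6 = 0.132 → ξ₂ = 23.01 mol.
Outlet amounts (n = n₀ + Σ ν·ξ):
  E: 348.6 − 2(133.5) = 81.57
  F: 0 + 1(133.5) − 2(23.01) = 87.5
  G: 0 + 2(23.01) = 46.02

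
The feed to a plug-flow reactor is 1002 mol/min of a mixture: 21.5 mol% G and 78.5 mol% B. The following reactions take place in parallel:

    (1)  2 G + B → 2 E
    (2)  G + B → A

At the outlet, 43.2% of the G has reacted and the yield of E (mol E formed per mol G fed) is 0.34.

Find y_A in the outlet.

Yield of E: 2ξ₁ / 215.4 = 0.34 → ξ₁ = 36.62 mol/min.
Conversion of G: 2ξ₁ + 1ξ₂ = 0.432 × 215.4 = 93.07 → ξ₂ = 19.82 mol/min.
Outlet amounts (n = n₀ + Σ ν·ξ):
  G: 215.4 − 2(36.62) − 1(19.82) = 122.4
  B: 786.6 − 1(36.62) − 1(19.82) = 730.1
  E: 0 + 2(36.62) = 73.25
  A: 0 + 1(19.82) = 19.82
Total out = 945.6 mol/min; y_A = 19.82 / 945.6 = 0.02096.

0.021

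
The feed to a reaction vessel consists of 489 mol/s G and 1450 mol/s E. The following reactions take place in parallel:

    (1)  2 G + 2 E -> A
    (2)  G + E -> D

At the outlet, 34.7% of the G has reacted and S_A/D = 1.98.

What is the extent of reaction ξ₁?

Conversion of G: G consumed = 0.347 × 489 = 169.7 mol/s = 2ξ₁ + 1ξ₂.
Selectivity: 1ξ₁ / (1ξ₂) = 1.98 → ξ₁ = 1.98 ξ₂.
Substitute: (2·1.98 + 1) ξ₂ = 169.7 → ξ₂ = 34.21 mol/s, ξ₁ = 67.74 mol/s.
Outlet amounts (n = n₀ + Σ ν·ξ):
  G: 489 − 2(67.74) − 1(34.21) = 319.3
  E: 1450 − 2(67.74) − 1(34.21) = 1280
  A: 0 + 1(67.74) = 67.74
  D: 0 + 1(34.21) = 34.21

ξ₁ = 67.7 mol/s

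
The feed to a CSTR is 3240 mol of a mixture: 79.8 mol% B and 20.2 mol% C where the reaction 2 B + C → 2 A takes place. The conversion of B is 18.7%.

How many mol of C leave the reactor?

B reacted = 0.187 × 2586 = 483.5 mol; ν_B = −2, so ξ = 483.5/2 = 241.7 mol.
Outlet amounts (n = n₀ + ν ξ):
  B: 2586 − 2(241.7) = 2102
  C: 654.5 − 1(241.7) = 412.7
  A: 0 + 2(241.7) = 483.5

413 mol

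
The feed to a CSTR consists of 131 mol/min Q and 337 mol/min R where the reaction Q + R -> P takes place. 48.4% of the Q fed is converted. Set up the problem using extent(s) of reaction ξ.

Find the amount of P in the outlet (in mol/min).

63.4 mol/min

Q reacted = 0.484 × 131 = 63.4 mol/min; ν_Q = −1, so ξ = 63.4/1 = 63.4 mol/min.
Outlet amounts (n = n₀ + ν ξ):
  Q: 131 − 1(63.4) = 67.6
  R: 337 − 1(63.4) = 273.6
  P: 0 + 1(63.4) = 63.4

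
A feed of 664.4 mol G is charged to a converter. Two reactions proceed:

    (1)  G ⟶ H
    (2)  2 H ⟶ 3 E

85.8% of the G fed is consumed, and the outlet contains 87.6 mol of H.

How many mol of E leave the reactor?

Conversion of G: G consumed = 1ξ₁ = 0.858 × 664.4 → ξ₁ = 570.1 mol.
H balance: n_H = 0 + 1ξ₁ − 2ξ₂ = 87.6 → ξ₂ = (1·570.1 − 87.6)/2 = 241.2 mol.
Outlet amounts (n = n₀ + Σ ν·ξ):
  G: 664.4 − 1(570.1) = 94.34
  H: 0 + 1(570.1) − 2(241.2) = 87.6
  E: 0 + 3(241.2) = 723.7

724 mol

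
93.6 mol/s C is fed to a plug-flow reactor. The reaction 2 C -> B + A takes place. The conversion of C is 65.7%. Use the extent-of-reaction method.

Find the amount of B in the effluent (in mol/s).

C reacted = 0.657 × 93.6 = 61.5 mol/s; ν_C = −2, so ξ = 61.5/2 = 30.75 mol/s.
Outlet amounts (n = n₀ + ν ξ):
  C: 93.6 − 2(30.75) = 32.1
  B: 0 + 1(30.75) = 30.75
  A: 0 + 1(30.75) = 30.75

30.7 mol/s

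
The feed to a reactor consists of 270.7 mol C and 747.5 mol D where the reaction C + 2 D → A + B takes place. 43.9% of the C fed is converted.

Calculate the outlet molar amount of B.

119 mol

C reacted = 0.439 × 270.7 = 118.8 mol; ν_C = −1, so ξ = 118.8/1 = 118.8 mol.
Outlet amounts (n = n₀ + ν ξ):
  C: 270.7 − 1(118.8) = 151.9
  D: 747.5 − 2(118.8) = 509.8
  A: 0 + 1(118.8) = 118.8
  B: 0 + 1(118.8) = 118.8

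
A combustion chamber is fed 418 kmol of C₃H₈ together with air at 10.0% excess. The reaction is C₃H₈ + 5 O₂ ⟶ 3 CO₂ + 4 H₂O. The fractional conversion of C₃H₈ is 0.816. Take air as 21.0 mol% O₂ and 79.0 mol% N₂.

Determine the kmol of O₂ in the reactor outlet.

594 kmol

Stoichiometric O₂ = 5 × 418 = 2090 kmol; O₂ fed = 2090 × 1.100 = 2299 kmol.
N₂ fed = 2299 × 79/21 = 8649 kmol.
Fuel reacted = 0.816 × 418 → ξ = 341.1 kmol.
Outlet (n = n₀ + ν ξ):
  C₃H₈: 418 − 1(341.1) = 76.91
  O₂: 2299 − 5(341.1) = 593.6
  N₂: 8649 (inert)
  CO₂: 0 + 3(341.1) = 1023
  H₂O: 0 + 4(341.1) = 1364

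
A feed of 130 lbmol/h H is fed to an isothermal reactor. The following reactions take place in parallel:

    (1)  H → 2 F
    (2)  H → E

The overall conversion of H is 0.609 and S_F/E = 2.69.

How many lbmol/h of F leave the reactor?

90.8 lbmol/h

Conversion of H: H consumed = 0.609 × 130 = 79.17 lbmol/h = 1ξ₁ + 1ξ₂.
Selectivity: 2ξ₁ / (1ξ₂) = 2.69 → ξ₁ = 1.345 ξ₂.
Substitute: (1·1.345 + 1) ξ₂ = 79.17 → ξ₂ = 33.76 lbmol/h, ξ₁ = 45.41 lbmol/h.
Outlet amounts (n = n₀ + Σ ν·ξ):
  H: 130 − 1(45.41) − 1(33.76) = 50.83
  F: 0 + 2(45.41) = 90.82
  E: 0 + 1(33.76) = 33.76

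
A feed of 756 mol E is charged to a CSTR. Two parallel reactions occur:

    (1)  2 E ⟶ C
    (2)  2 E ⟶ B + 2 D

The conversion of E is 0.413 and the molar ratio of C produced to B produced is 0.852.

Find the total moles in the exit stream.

Conversion of E: E consumed = 0.413 × 756 = 312.2 mol = 2ξ₁ + 2ξ₂.
Selectivity: 1ξ₁ / (1ξ₂) = 0.852 → ξ₁ = 0.852 ξ₂.
Substitute: (2·0.852 + 2) ξ₂ = 312.2 → ξ₂ = 84.29 mol, ξ₁ = 71.82 mol.
Outlet amounts (n = n₀ + Σ ν·ξ):
  E: 756 − 2(71.82) − 2(84.29) = 443.8
  C: 0 + 1(71.82) = 71.82
  B: 0 + 1(84.29) = 84.29
  D: 0 + 2(84.29) = 168.6
Total out = 443.8 + 71.82 + 84.29 + 168.6 = 768.5 mol.

768 mol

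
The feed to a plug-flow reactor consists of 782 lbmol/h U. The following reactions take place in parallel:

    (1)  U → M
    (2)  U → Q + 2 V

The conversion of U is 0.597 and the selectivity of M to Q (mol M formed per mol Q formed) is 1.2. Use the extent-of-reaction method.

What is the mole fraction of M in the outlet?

0.211

Conversion of U: U consumed = 0.597 × 782 = 466.9 lbmol/h = 1ξ₁ + 1ξ₂.
Selectivity: 1ξ₁ / (1ξ₂) = 1.2 → ξ₁ = 1.2 ξ₂.
Substitute: (1·1.2 + 1) ξ₂ = 466.9 → ξ₂ = 212.2 lbmol/h, ξ₁ = 254.6 lbmol/h.
Outlet amounts (n = n₀ + Σ ν·ξ):
  U: 782 − 1(254.6) − 1(212.2) = 315.1
  M: 0 + 1(254.6) = 254.6
  Q: 0 + 1(212.2) = 212.2
  V: 0 + 2(212.2) = 424.4
Total out = 1206 lbmol/h; y_M = 254.6 / 1206 = 0.2111.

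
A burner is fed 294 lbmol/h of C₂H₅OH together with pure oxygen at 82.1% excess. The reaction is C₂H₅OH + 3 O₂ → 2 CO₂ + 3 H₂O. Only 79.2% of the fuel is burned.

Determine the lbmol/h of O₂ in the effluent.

Stoichiometric O₂ = 3 × 294 = 882 lbmol/h; O₂ fed = 882 × 1.821 = 1606 lbmol/h.
Fuel reacted = 0.792 × 294 → ξ = 232.8 lbmol/h.
Outlet (n = n₀ + ν ξ):
  C₂H₅OH: 294 − 1(232.8) = 61.15
  O₂: 1606 − 3(232.8) = 907.6
  CO₂: 0 + 2(232.8) = 465.7
  H₂O: 0 + 3(232.8) = 698.5

908 lbmol/h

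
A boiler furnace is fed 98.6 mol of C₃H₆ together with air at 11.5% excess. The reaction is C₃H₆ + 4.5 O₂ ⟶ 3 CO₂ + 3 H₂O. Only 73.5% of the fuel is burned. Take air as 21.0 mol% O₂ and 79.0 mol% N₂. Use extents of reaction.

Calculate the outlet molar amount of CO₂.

217 mol

Stoichiometric O₂ = 4.5 × 98.6 = 443.7 mol; O₂ fed = 443.7 × 1.115 = 494.7 mol.
N₂ fed = 494.7 × 79/21 = 1861 mol.
Fuel reacted = 0.735 × 98.6 → ξ = 72.47 mol.
Outlet (n = n₀ + ν ξ):
  C₃H₆: 98.6 − 1(72.47) = 26.13
  O₂: 494.7 − 4.5(72.47) = 168.6
  N₂: 1861 (inert)
  CO₂: 0 + 3(72.47) = 217.4
  H₂O: 0 + 3(72.47) = 217.4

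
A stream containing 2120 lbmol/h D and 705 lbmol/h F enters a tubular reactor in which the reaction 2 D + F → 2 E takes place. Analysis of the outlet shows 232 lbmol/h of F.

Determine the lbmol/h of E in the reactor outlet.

For F: n = n₀ − 1ξ → 232 = 705 − 1ξ, giving ξ = 473 lbmol/h.
Outlet amounts (n = n₀ + ν ξ):
  D: 2120 − 2(473) = 1174
  F: 705 − 1(473) = 232
  E: 0 + 2(473) = 946

946 lbmol/h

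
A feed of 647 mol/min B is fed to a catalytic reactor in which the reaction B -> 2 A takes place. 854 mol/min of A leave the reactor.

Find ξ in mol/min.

ξ = 427 mol/min

For A: n = n₀ + 2ξ → 854 = 0 + 2ξ, giving ξ = 427 mol/min.
Outlet amounts (n = n₀ + ν ξ):
  B: 647 − 1(427) = 220
  A: 0 + 2(427) = 854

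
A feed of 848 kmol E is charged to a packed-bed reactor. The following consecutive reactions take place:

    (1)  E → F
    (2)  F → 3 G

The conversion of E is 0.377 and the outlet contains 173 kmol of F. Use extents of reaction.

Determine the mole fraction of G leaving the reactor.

0.386

Conversion of E: E consumed = 1ξ₁ = 0.377 × 848 → ξ₁ = 319.7 kmol.
F balance: n_F = 0 + 1ξ₁ − 1ξ₂ = 173 → ξ₂ = (1·319.7 − 173)/1 = 146.7 kmol.
Outlet amounts (n = n₀ + Σ ν·ξ):
  E: 848 − 1(319.7) = 528.3
  F: 0 + 1(319.7) − 1(146.7) = 173
  G: 0 + 3(146.7) = 440.1
Total out = 1141 kmol; y_G = 440.1 / 1141 = 0.3856.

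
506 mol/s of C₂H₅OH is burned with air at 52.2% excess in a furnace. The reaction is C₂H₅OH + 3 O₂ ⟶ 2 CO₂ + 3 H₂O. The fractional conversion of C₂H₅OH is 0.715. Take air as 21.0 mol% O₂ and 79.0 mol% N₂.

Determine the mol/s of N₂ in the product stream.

8690 mol/s

Stoichiometric O₂ = 3 × 506 = 1518 mol/s; O₂ fed = 1518 × 1.522 = 2310 mol/s.
N₂ fed = 2310 × 79/21 = 8691 mol/s.
Fuel reacted = 0.715 × 506 → ξ = 361.8 mol/s.
Outlet (n = n₀ + ν ξ):
  C₂H₅OH: 506 − 1(361.8) = 144.2
  O₂: 2310 − 3(361.8) = 1225
  N₂: 8691 (inert)
  CO₂: 0 + 2(361.8) = 723.6
  H₂O: 0 + 3(361.8) = 1085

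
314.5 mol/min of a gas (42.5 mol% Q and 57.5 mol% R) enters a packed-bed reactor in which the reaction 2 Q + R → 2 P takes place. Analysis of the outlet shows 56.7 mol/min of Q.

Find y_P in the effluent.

For Q: n = n₀ − 2ξ → 56.7 = 133.7 − 2ξ, giving ξ = 38.48 mol/min.
Outlet amounts (n = n₀ + ν ξ):
  Q: 133.7 − 2(38.48) = 56.7
  R: 180.8 − 1(38.48) = 142.4
  P: 0 + 2(38.48) = 76.96
Total out = 276 mol/min; y_P = 76.96 / 276 = 0.2788.

0.279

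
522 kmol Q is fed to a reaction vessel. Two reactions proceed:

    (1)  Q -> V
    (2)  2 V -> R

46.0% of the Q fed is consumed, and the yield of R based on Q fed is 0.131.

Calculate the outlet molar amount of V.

Conversion of Q: Q consumed = 1ξ₁ = 0.46 × 522 → ξ₁ = 240.1 kmol.
Yield of R: 1ξ₂ / 522 = 0.131 → ξ₂ = 68.38 kmol.
Outlet amounts (n = n₀ + Σ ν·ξ):
  Q: 522 − 1(240.1) = 281.9
  V: 0 + 1(240.1) − 2(68.38) = 103.4
  R: 0 + 1(68.38) = 68.38

103 kmol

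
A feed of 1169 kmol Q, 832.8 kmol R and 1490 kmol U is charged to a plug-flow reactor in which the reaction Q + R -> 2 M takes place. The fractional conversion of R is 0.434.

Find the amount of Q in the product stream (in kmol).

808 kmol

R reacted = 0.434 × 832.8 = 361.4 kmol; ν_R = −1, so ξ = 361.4/1 = 361.4 kmol.
Outlet amounts (n = n₀ + ν ξ):
  Q: 1169 − 1(361.4) = 807.6
  R: 832.8 − 1(361.4) = 471.4
  M: 0 + 2(361.4) = 722.9
  U: 1490 (inert)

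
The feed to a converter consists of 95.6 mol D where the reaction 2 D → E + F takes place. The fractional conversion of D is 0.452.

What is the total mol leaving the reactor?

95.6 mol

D reacted = 0.452 × 95.6 = 43.21 mol; ν_D = −2, so ξ = 43.21/2 = 21.61 mol.
Outlet amounts (n = n₀ + ν ξ):
  D: 95.6 − 2(21.61) = 52.39
  E: 0 + 1(21.61) = 21.61
  F: 0 + 1(21.61) = 21.61
Total out = 52.39 + 21.61 + 21.61 = 95.6 mol.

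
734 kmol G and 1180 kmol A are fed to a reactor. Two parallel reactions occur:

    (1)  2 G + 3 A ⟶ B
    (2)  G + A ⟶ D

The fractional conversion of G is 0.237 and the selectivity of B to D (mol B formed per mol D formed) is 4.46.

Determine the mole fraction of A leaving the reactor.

Conversion of G: G consumed = 0.237 × 734 = 174 kmol = 2ξ₁ + 1ξ₂.
Selectivity: 1ξ₁ / (1ξ₂) = 4.46 → ξ₁ = 4.46 ξ₂.
Substitute: (2·4.46 + 1) ξ₂ = 174 → ξ₂ = 17.54 kmol, ξ₁ = 78.21 kmol.
Outlet amounts (n = n₀ + Σ ν·ξ):
  G: 734 − 2(78.21) − 1(17.54) = 560
  A: 1180 − 3(78.21) − 1(17.54) = 927.8
  B: 0 + 1(78.21) = 78.21
  D: 0 + 1(17.54) = 17.54
Total out = 1584 kmol; y_A = 927.8 / 1584 = 0.5859.

0.586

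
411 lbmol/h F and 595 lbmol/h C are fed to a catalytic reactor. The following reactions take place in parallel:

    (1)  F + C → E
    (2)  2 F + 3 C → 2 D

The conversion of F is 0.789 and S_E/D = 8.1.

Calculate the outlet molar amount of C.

253 lbmol/h

Conversion of F: F consumed = 0.789 × 411 = 324.3 lbmol/h = 1ξ₁ + 2ξ₂.
Selectivity: 1ξ₁ / (2ξ₂) = 8.1 → ξ₁ = 16.2 ξ₂.
Substitute: (1·16.2 + 2) ξ₂ = 324.3 → ξ₂ = 17.82 lbmol/h, ξ₁ = 288.6 lbmol/h.
Outlet amounts (n = n₀ + Σ ν·ξ):
  F: 411 − 1(288.6) − 2(17.82) = 86.72
  C: 595 − 1(288.6) − 3(17.82) = 252.9
  E: 0 + 1(288.6) = 288.6
  D: 0 + 2(17.82) = 35.64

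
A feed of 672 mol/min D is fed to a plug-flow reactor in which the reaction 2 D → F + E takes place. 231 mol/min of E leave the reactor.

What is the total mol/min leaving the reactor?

For E: n = n₀ + 1ξ → 231 = 0 + 1ξ, giving ξ = 231 mol/min.
Outlet amounts (n = n₀ + ν ξ):
  D: 672 − 2(231) = 210
  F: 0 + 1(231) = 231
  E: 0 + 1(231) = 231
Total out = 210 + 231 + 231 = 672 mol/min.

672 mol/min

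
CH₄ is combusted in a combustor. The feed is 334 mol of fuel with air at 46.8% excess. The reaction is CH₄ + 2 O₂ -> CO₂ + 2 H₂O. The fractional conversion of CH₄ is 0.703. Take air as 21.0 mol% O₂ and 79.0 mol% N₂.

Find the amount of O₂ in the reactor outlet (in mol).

511 mol

Stoichiometric O₂ = 2 × 334 = 668 mol; O₂ fed = 668 × 1.468 = 980.6 mol.
N₂ fed = 980.6 × 79/21 = 3689 mol.
Fuel reacted = 0.703 × 334 → ξ = 234.8 mol.
Outlet (n = n₀ + ν ξ):
  CH₄: 334 − 1(234.8) = 99.2
  O₂: 980.6 − 2(234.8) = 511
  N₂: 3689 (inert)
  CO₂: 0 + 1(234.8) = 234.8
  H₂O: 0 + 2(234.8) = 469.6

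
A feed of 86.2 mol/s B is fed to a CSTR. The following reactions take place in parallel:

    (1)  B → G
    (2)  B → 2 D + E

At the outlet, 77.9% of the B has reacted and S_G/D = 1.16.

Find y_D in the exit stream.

Conversion of B: B consumed = 0.779 × 86.2 = 67.15 mol/s = 1ξ₁ + 1ξ₂.
Selectivity: 1ξ₁ / (2ξ₂) = 1.16 → ξ₁ = 2.32 ξ₂.
Substitute: (1·2.32 + 1) ξ₂ = 67.15 → ξ₂ = 20.23 mol/s, ξ₁ = 46.92 mol/s.
Outlet amounts (n = n₀ + Σ ν·ξ):
  B: 86.2 − 1(46.92) − 1(20.23) = 19.05
  G: 0 + 1(46.92) = 46.92
  D: 0 + 2(20.23) = 40.45
  E: 0 + 1(20.23) = 20.23
Total out = 126.7 mol/s; y_D = 40.45 / 126.7 = 0.3194.

0.319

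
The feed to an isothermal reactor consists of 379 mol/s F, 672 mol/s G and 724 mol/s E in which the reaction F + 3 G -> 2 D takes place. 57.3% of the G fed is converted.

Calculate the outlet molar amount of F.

251 mol/s

G reacted = 0.573 × 672 = 385.1 mol/s; ν_G = −3, so ξ = 385.1/3 = 128.4 mol/s.
Outlet amounts (n = n₀ + ν ξ):
  F: 379 − 1(128.4) = 250.6
  G: 672 − 3(128.4) = 286.9
  D: 0 + 2(128.4) = 256.7
  E: 724 (inert)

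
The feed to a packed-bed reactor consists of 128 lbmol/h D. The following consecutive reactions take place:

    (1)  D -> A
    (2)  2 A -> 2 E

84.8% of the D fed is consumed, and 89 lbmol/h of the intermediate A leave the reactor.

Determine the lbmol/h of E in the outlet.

Conversion of D: D consumed = 1ξ₁ = 0.848 × 128 → ξ₁ = 108.5 lbmol/h.
A balance: n_A = 0 + 1ξ₁ − 2ξ₂ = 89 → ξ₂ = (1·108.5 − 89)/2 = 9.772 lbmol/h.
Outlet amounts (n = n₀ + Σ ν·ξ):
  D: 128 − 1(108.5) = 19.46
  A: 0 + 1(108.5) − 2(9.772) = 89
  E: 0 + 2(9.772) = 19.54

19.5 lbmol/h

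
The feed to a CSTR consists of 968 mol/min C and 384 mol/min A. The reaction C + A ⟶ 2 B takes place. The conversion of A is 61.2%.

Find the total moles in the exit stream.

1350 mol/min

A reacted = 0.612 × 384 = 235 mol/min; ν_A = −1, so ξ = 235/1 = 235 mol/min.
Outlet amounts (n = n₀ + ν ξ):
  C: 968 − 1(235) = 733
  A: 384 − 1(235) = 149
  B: 0 + 2(235) = 470
Total out = 733 + 149 + 470 = 1352 mol/min.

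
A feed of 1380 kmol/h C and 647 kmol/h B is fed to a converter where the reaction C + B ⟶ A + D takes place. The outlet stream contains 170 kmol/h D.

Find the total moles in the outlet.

For D: n = n₀ + 1ξ → 170 = 0 + 1ξ, giving ξ = 170 kmol/h.
Outlet amounts (n = n₀ + ν ξ):
  C: 1380 − 1(170) = 1210
  B: 647 − 1(170) = 477
  A: 0 + 1(170) = 170
  D: 0 + 1(170) = 170
Total out = 1210 + 477 + 170 + 170 = 2027 kmol/h.

2030 kmol/h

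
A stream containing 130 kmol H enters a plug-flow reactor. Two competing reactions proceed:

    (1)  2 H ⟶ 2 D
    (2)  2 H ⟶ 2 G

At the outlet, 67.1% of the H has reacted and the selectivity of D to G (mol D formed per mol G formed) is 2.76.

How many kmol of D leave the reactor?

Conversion of H: H consumed = 0.671 × 130 = 87.23 kmol = 2ξ₁ + 2ξ₂.
Selectivity: 2ξ₁ / (2ξ₂) = 2.76 → ξ₁ = 2.76 ξ₂.
Substitute: (2·2.76 + 2) ξ₂ = 87.23 → ξ₂ = 11.6 kmol, ξ₁ = 32.02 kmol.
Outlet amounts (n = n₀ + Σ ν·ξ):
  H: 130 − 2(32.02) − 2(11.6) = 42.77
  D: 0 + 2(32.02) = 64.03
  G: 0 + 2(11.6) = 23.2

64 kmol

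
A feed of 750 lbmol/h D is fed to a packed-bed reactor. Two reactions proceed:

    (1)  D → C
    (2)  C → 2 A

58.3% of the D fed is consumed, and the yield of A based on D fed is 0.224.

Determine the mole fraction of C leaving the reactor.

Conversion of D: D consumed = 1ξ₁ = 0.583 × 750 → ξ₁ = 437.2 lbmol/h.
Yield of A: 2ξ₂ / 750 = 0.224 → ξ₂ = 84 lbmol/h.
Outlet amounts (n = n₀ + Σ ν·ξ):
  D: 750 − 1(437.2) = 312.8
  C: 0 + 1(437.2) − 1(84) = 353.2
  A: 0 + 2(84) = 168
Total out = 834 lbmol/h; y_C = 353.2 / 834 = 0.4236.

0.424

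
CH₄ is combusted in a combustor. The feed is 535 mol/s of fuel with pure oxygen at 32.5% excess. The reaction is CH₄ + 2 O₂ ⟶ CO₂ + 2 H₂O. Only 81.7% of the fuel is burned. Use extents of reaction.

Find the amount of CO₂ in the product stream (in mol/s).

Stoichiometric O₂ = 2 × 535 = 1070 mol/s; O₂ fed = 1070 × 1.325 = 1418 mol/s.
Fuel reacted = 0.817 × 535 → ξ = 437.1 mol/s.
Outlet (n = n₀ + ν ξ):
  CH₄: 535 − 1(437.1) = 97.91
  O₂: 1418 − 2(437.1) = 543.6
  CO₂: 0 + 1(437.1) = 437.1
  H₂O: 0 + 2(437.1) = 874.2

437 mol/s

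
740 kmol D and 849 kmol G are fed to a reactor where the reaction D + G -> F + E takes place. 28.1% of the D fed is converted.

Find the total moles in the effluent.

D reacted = 0.281 × 740 = 207.9 kmol; ν_D = −1, so ξ = 207.9/1 = 207.9 kmol.
Outlet amounts (n = n₀ + ν ξ):
  D: 740 − 1(207.9) = 532.1
  G: 849 − 1(207.9) = 641.1
  F: 0 + 1(207.9) = 207.9
  E: 0 + 1(207.9) = 207.9
Total out = 532.1 + 641.1 + 207.9 + 207.9 = 1589 kmol.

1590 kmol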